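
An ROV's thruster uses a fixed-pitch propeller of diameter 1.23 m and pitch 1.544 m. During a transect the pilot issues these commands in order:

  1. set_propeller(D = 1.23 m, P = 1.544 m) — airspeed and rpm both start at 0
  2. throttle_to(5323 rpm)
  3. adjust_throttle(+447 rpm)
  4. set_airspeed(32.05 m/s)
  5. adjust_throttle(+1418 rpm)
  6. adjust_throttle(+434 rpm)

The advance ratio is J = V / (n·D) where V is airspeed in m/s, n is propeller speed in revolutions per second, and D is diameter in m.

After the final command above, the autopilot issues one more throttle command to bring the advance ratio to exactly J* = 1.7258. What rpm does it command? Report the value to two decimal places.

set_propeller: D = 1.23 m, P = 1.544 m (p = P/D = 1.255285); state ← (V=0, rpm=0)
throttle_to(5323): rpm ← 5323
adjust_throttle(+447): rpm ← 5323 +447 = 5770
set_airspeed(32.05): V ← 32.05 m/s
adjust_throttle(+1418): rpm ← 5770 +1418 = 7188
adjust_throttle(+434): rpm ← 7188 +434 = 7622
final state: V = 32.05 m/s, rpm = 7622 → n = rpm/60 = 127.033333 rev/s
target J* = 1.7258; solve J* = V/(n·D) for n: n = V/(J*·D) = 32.05/(1.7258 × 1.23) = 15.098453 rev/s
rpm = 60·n = 905.907193

rpm = 905.91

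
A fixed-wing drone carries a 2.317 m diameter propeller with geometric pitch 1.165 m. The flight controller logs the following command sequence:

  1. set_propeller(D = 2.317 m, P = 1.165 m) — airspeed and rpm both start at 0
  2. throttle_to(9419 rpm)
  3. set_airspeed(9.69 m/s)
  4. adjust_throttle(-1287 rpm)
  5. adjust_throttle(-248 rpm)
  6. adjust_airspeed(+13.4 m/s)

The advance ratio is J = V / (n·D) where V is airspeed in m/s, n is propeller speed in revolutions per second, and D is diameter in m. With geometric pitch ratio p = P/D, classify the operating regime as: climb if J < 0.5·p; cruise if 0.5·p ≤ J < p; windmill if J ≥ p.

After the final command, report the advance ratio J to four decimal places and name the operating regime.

set_propeller: D = 2.317 m, P = 1.165 m (p = P/D = 0.502805); state ← (V=0, rpm=0)
throttle_to(9419): rpm ← 9419
set_airspeed(9.69): V ← 9.69 m/s
adjust_throttle(-1287): rpm ← 9419 -1287 = 8132
adjust_throttle(-248): rpm ← 8132 -248 = 7884
adjust_airspeed(+13.4): V ← 9.69 +13.4 = 23.09 m/s
final state: V = 23.09 m/s, rpm = 7884 → n = rpm/60 = 131.400000 rev/s
J = V / (n·D) = 23.09 / (131.400000 × 2.317) = 0.075841
regime bands: climb J<0.2514 | cruise [0.2514, 0.5028) | windmill J≥0.5028
J = 0.0758 → climb

J = 0.0758, regime = climb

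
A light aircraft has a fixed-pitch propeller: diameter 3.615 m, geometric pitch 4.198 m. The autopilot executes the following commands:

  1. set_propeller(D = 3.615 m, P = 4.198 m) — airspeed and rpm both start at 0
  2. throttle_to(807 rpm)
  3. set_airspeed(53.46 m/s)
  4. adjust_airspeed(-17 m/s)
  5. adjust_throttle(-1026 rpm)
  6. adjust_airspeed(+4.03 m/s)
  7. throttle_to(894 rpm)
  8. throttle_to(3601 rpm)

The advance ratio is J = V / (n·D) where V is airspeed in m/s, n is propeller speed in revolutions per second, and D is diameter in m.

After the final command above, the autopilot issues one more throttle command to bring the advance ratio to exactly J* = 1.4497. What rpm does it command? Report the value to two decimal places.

set_propeller: D = 3.615 m, P = 4.198 m (p = P/D = 1.161272); state ← (V=0, rpm=0)
throttle_to(807): rpm ← 807
set_airspeed(53.46): V ← 53.46 m/s
adjust_airspeed(-17): V ← 53.46 -17 = 36.46 m/s
adjust_throttle(-1026): rpm ← 807 -1026 = -219
adjust_airspeed(+4.03): V ← 36.46 +4.03 = 40.49 m/s
throttle_to(894): rpm ← 894
throttle_to(3601): rpm ← 3601
final state: V = 40.49 m/s, rpm = 3601 → n = rpm/60 = 60.016667 rev/s
target J* = 1.4497; solve J* = V/(n·D) for n: n = V/(J*·D) = 40.49/(1.4497 × 3.615) = 7.726118 rev/s
rpm = 60·n = 463.567079

rpm = 463.57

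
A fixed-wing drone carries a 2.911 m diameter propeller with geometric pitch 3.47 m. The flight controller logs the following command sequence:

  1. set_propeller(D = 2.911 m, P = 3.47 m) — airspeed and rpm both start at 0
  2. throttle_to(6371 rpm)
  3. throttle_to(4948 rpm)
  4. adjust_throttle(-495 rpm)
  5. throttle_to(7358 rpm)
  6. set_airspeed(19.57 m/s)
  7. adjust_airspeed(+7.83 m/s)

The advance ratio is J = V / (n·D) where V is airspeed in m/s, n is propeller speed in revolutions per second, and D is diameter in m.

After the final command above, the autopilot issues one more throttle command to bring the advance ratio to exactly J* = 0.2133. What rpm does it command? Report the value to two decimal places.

set_propeller: D = 2.911 m, P = 3.47 m (p = P/D = 1.192030); state ← (V=0, rpm=0)
throttle_to(6371): rpm ← 6371
throttle_to(4948): rpm ← 4948
adjust_throttle(-495): rpm ← 4948 -495 = 4453
throttle_to(7358): rpm ← 7358
set_airspeed(19.57): V ← 19.57 m/s
adjust_airspeed(+7.83): V ← 19.57 +7.83 = 27.4 m/s
final state: V = 27.4 m/s, rpm = 7358 → n = rpm/60 = 122.633333 rev/s
target J* = 0.2133; solve J* = V/(n·D) for n: n = V/(J*·D) = 27.4/(0.2133 × 2.911) = 44.128331 rev/s
rpm = 60·n = 2647.699859

rpm = 2647.70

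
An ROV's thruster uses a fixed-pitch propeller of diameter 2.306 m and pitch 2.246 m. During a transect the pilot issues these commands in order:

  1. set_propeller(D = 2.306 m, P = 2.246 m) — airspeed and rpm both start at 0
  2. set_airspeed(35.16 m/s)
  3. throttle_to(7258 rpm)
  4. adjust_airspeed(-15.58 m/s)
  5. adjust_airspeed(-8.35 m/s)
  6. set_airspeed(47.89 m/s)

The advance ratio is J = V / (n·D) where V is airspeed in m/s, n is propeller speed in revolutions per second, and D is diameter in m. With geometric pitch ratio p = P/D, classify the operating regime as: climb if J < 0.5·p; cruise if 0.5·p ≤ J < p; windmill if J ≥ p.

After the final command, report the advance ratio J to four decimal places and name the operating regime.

set_propeller: D = 2.306 m, P = 2.246 m (p = P/D = 0.973981); state ← (V=0, rpm=0)
set_airspeed(35.16): V ← 35.16 m/s
throttle_to(7258): rpm ← 7258
adjust_airspeed(-15.58): V ← 35.16 -15.58 = 19.58 m/s
adjust_airspeed(-8.35): V ← 19.58 -8.35 = 11.23 m/s
set_airspeed(47.89): V ← 47.89 m/s
final state: V = 47.89 m/s, rpm = 7258 → n = rpm/60 = 120.966667 rev/s
J = V / (n·D) = 47.89 / (120.966667 × 2.306) = 0.171680
regime bands: climb J<0.4870 | cruise [0.4870, 0.9740) | windmill J≥0.9740
J = 0.1717 → climb

J = 0.1717, regime = climb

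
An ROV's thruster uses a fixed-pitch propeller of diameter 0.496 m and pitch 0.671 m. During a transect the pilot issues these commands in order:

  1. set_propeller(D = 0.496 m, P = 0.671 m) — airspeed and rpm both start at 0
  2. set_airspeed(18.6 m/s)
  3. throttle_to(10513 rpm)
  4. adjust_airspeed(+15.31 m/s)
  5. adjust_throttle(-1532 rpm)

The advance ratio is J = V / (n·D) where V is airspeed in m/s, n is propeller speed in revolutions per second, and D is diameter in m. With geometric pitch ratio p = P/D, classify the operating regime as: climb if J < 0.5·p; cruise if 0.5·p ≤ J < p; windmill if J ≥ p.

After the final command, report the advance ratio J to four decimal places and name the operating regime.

J = 0.4567, regime = climb

set_propeller: D = 0.496 m, P = 0.671 m (p = P/D = 1.352823); state ← (V=0, rpm=0)
set_airspeed(18.6): V ← 18.6 m/s
throttle_to(10513): rpm ← 10513
adjust_airspeed(+15.31): V ← 18.6 +15.31 = 33.91 m/s
adjust_throttle(-1532): rpm ← 10513 -1532 = 8981
final state: V = 33.91 m/s, rpm = 8981 → n = rpm/60 = 149.683333 rev/s
J = V / (n·D) = 33.91 / (149.683333 × 0.496) = 0.456744
regime bands: climb J<0.6764 | cruise [0.6764, 1.3528) | windmill J≥1.3528
J = 0.4567 → climb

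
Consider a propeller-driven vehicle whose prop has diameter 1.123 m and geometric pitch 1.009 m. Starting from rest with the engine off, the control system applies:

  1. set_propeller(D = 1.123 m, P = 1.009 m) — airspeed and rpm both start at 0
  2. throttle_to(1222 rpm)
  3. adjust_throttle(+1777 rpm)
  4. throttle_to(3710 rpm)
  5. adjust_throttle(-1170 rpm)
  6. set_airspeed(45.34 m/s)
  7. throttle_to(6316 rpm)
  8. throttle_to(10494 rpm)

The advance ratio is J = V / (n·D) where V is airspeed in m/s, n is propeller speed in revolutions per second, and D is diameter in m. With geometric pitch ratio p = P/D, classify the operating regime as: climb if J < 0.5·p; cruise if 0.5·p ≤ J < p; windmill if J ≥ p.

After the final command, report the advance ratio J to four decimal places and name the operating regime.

J = 0.2308, regime = climb

set_propeller: D = 1.123 m, P = 1.009 m (p = P/D = 0.898486); state ← (V=0, rpm=0)
throttle_to(1222): rpm ← 1222
adjust_throttle(+1777): rpm ← 1222 +1777 = 2999
throttle_to(3710): rpm ← 3710
adjust_throttle(-1170): rpm ← 3710 -1170 = 2540
set_airspeed(45.34): V ← 45.34 m/s
throttle_to(6316): rpm ← 6316
throttle_to(10494): rpm ← 10494
final state: V = 45.34 m/s, rpm = 10494 → n = rpm/60 = 174.900000 rev/s
J = V / (n·D) = 45.34 / (174.900000 × 1.123) = 0.230840
regime bands: climb J<0.4492 | cruise [0.4492, 0.8985) | windmill J≥0.8985
J = 0.2308 → climb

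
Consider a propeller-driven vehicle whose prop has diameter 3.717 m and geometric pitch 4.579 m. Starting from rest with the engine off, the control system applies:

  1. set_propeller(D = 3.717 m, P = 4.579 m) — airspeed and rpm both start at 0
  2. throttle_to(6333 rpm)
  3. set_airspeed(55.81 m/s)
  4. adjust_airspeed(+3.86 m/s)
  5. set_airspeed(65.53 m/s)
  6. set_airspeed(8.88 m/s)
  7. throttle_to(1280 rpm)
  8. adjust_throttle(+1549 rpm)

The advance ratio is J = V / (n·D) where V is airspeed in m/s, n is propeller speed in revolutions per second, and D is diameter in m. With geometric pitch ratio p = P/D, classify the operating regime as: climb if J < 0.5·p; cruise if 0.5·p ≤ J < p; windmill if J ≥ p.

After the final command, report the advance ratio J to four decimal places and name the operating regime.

J = 0.0507, regime = climb

set_propeller: D = 3.717 m, P = 4.579 m (p = P/D = 1.231907); state ← (V=0, rpm=0)
throttle_to(6333): rpm ← 6333
set_airspeed(55.81): V ← 55.81 m/s
adjust_airspeed(+3.86): V ← 55.81 +3.86 = 59.67 m/s
set_airspeed(65.53): V ← 65.53 m/s
set_airspeed(8.88): V ← 8.88 m/s
throttle_to(1280): rpm ← 1280
adjust_throttle(+1549): rpm ← 1280 +1549 = 2829
final state: V = 8.88 m/s, rpm = 2829 → n = rpm/60 = 47.150000 rev/s
J = V / (n·D) = 8.88 / (47.150000 × 3.717) = 0.050669
regime bands: climb J<0.6160 | cruise [0.6160, 1.2319) | windmill J≥1.2319
J = 0.0507 → climb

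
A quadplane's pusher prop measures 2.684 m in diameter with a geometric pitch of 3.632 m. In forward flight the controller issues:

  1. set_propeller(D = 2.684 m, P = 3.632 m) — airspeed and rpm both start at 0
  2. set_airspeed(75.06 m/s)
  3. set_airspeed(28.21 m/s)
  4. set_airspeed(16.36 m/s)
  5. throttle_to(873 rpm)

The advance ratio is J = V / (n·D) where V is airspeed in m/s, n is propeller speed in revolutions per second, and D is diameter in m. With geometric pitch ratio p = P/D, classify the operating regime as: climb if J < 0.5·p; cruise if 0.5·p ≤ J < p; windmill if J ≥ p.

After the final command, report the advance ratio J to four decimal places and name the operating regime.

J = 0.4189, regime = climb

set_propeller: D = 2.684 m, P = 3.632 m (p = P/D = 1.353204); state ← (V=0, rpm=0)
set_airspeed(75.06): V ← 75.06 m/s
set_airspeed(28.21): V ← 28.21 m/s
set_airspeed(16.36): V ← 16.36 m/s
throttle_to(873): rpm ← 873
final state: V = 16.36 m/s, rpm = 873 → n = rpm/60 = 14.550000 rev/s
J = V / (n·D) = 16.36 / (14.550000 × 2.684) = 0.418926
regime bands: climb J<0.6766 | cruise [0.6766, 1.3532) | windmill J≥1.3532
J = 0.4189 → climb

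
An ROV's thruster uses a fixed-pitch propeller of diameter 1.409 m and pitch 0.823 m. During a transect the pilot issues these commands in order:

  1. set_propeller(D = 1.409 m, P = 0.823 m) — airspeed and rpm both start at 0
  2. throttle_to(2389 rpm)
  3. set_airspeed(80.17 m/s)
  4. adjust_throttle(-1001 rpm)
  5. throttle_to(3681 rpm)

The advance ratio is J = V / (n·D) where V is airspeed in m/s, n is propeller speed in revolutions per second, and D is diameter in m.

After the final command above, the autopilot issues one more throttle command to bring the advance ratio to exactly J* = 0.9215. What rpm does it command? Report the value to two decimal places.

set_propeller: D = 1.409 m, P = 0.823 m (p = P/D = 0.584102); state ← (V=0, rpm=0)
throttle_to(2389): rpm ← 2389
set_airspeed(80.17): V ← 80.17 m/s
adjust_throttle(-1001): rpm ← 2389 -1001 = 1388
throttle_to(3681): rpm ← 3681
final state: V = 80.17 m/s, rpm = 3681 → n = rpm/60 = 61.350000 rev/s
target J* = 0.9215; solve J* = V/(n·D) for n: n = V/(J*·D) = 80.17/(0.9215 × 1.409) = 61.745534 rev/s
rpm = 60·n = 3704.732040

rpm = 3704.73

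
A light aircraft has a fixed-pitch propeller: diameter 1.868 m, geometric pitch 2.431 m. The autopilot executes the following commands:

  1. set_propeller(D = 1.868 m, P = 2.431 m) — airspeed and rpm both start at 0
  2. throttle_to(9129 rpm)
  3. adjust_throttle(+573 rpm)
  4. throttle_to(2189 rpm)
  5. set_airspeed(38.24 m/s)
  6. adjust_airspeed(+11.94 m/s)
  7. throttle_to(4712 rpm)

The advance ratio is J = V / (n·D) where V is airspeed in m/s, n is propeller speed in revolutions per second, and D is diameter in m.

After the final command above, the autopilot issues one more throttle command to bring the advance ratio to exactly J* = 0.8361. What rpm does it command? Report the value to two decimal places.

rpm = 1927.73

set_propeller: D = 1.868 m, P = 2.431 m (p = P/D = 1.301392); state ← (V=0, rpm=0)
throttle_to(9129): rpm ← 9129
adjust_throttle(+573): rpm ← 9129 +573 = 9702
throttle_to(2189): rpm ← 2189
set_airspeed(38.24): V ← 38.24 m/s
adjust_airspeed(+11.94): V ← 38.24 +11.94 = 50.18 m/s
throttle_to(4712): rpm ← 4712
final state: V = 50.18 m/s, rpm = 4712 → n = rpm/60 = 78.533333 rev/s
target J* = 0.8361; solve J* = V/(n·D) for n: n = V/(J*·D) = 50.18/(0.8361 × 1.868) = 32.128878 rev/s
rpm = 60·n = 1927.732690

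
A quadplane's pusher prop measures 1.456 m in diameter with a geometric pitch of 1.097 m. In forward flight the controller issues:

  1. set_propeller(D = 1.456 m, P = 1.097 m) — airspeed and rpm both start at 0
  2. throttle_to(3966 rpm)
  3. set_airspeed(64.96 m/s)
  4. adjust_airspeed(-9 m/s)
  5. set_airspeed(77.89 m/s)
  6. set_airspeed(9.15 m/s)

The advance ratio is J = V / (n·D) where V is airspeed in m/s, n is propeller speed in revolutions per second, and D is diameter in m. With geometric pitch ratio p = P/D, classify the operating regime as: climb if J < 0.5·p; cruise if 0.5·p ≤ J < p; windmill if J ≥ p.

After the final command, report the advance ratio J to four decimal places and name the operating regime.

set_propeller: D = 1.456 m, P = 1.097 m (p = P/D = 0.753434); state ← (V=0, rpm=0)
throttle_to(3966): rpm ← 3966
set_airspeed(64.96): V ← 64.96 m/s
adjust_airspeed(-9): V ← 64.96 -9 = 55.96 m/s
set_airspeed(77.89): V ← 77.89 m/s
set_airspeed(9.15): V ← 9.15 m/s
final state: V = 9.15 m/s, rpm = 3966 → n = rpm/60 = 66.100000 rev/s
J = V / (n·D) = 9.15 / (66.100000 × 1.456) = 0.095073
regime bands: climb J<0.3767 | cruise [0.3767, 0.7534) | windmill J≥0.7534
J = 0.0951 → climb

J = 0.0951, regime = climb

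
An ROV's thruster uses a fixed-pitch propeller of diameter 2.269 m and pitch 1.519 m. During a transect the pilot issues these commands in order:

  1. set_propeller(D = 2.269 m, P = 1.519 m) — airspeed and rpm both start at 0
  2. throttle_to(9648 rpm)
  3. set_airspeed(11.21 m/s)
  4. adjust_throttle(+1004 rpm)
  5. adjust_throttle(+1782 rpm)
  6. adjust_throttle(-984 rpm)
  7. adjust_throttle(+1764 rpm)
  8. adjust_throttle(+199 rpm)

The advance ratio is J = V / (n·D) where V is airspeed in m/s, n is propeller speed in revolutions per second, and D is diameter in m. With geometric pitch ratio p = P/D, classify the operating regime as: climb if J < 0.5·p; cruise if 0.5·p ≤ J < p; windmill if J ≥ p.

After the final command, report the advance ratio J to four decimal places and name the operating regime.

set_propeller: D = 2.269 m, P = 1.519 m (p = P/D = 0.669458); state ← (V=0, rpm=0)
throttle_to(9648): rpm ← 9648
set_airspeed(11.21): V ← 11.21 m/s
adjust_throttle(+1004): rpm ← 9648 +1004 = 10652
adjust_throttle(+1782): rpm ← 10652 +1782 = 12434
adjust_throttle(-984): rpm ← 12434 -984 = 11450
adjust_throttle(+1764): rpm ← 11450 +1764 = 13214
adjust_throttle(+199): rpm ← 13214 +199 = 13413
final state: V = 11.21 m/s, rpm = 13413 → n = rpm/60 = 223.550000 rev/s
J = V / (n·D) = 11.21 / (223.550000 × 2.269) = 0.022100
regime bands: climb J<0.3347 | cruise [0.3347, 0.6695) | windmill J≥0.6695
J = 0.0221 → climb

J = 0.0221, regime = climb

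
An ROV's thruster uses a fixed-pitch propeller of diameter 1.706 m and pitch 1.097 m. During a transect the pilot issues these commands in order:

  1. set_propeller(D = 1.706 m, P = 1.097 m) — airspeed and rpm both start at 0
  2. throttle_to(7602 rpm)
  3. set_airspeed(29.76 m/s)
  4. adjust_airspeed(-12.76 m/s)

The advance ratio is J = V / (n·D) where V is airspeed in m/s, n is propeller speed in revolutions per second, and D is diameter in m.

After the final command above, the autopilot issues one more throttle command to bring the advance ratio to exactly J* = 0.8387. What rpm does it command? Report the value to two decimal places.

rpm = 712.88

set_propeller: D = 1.706 m, P = 1.097 m (p = P/D = 0.643025); state ← (V=0, rpm=0)
throttle_to(7602): rpm ← 7602
set_airspeed(29.76): V ← 29.76 m/s
adjust_airspeed(-12.76): V ← 29.76 -12.76 = 17 m/s
final state: V = 17 m/s, rpm = 7602 → n = rpm/60 = 126.700000 rev/s
target J* = 0.8387; solve J* = V/(n·D) for n: n = V/(J*·D) = 17/(0.8387 × 1.706) = 11.881281 rev/s
rpm = 60·n = 712.876834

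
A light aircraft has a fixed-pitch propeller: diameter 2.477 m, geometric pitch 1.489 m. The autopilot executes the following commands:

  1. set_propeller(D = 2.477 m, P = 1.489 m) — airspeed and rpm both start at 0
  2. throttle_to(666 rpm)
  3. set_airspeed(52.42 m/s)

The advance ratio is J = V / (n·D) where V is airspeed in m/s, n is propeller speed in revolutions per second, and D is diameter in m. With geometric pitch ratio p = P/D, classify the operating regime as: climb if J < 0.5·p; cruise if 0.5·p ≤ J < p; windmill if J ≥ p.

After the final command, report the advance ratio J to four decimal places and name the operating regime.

set_propeller: D = 2.477 m, P = 1.489 m (p = P/D = 0.601130); state ← (V=0, rpm=0)
throttle_to(666): rpm ← 666
set_airspeed(52.42): V ← 52.42 m/s
final state: V = 52.42 m/s, rpm = 666 → n = rpm/60 = 11.100000 rev/s
J = V / (n·D) = 52.42 / (11.100000 × 2.477) = 1.906549
regime bands: climb J<0.3006 | cruise [0.3006, 0.6011) | windmill J≥0.6011
J = 1.9065 → windmill

J = 1.9065, regime = windmill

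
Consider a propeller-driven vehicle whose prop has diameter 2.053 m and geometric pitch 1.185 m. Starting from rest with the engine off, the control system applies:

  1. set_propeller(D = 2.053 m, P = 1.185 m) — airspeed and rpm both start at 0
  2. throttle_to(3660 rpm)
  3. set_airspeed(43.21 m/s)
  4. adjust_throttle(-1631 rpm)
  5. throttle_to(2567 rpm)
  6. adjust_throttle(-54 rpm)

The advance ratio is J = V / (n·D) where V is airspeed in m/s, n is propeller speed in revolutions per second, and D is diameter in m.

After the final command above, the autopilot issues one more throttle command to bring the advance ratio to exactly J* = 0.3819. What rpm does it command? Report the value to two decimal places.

set_propeller: D = 2.053 m, P = 1.185 m (p = P/D = 0.577204); state ← (V=0, rpm=0)
throttle_to(3660): rpm ← 3660
set_airspeed(43.21): V ← 43.21 m/s
adjust_throttle(-1631): rpm ← 3660 -1631 = 2029
throttle_to(2567): rpm ← 2567
adjust_throttle(-54): rpm ← 2567 -54 = 2513
final state: V = 43.21 m/s, rpm = 2513 → n = rpm/60 = 41.883333 rev/s
target J* = 0.3819; solve J* = V/(n·D) for n: n = V/(J*·D) = 43.21/(0.3819 × 2.053) = 55.111935 rev/s
rpm = 60·n = 3306.716093

rpm = 3306.72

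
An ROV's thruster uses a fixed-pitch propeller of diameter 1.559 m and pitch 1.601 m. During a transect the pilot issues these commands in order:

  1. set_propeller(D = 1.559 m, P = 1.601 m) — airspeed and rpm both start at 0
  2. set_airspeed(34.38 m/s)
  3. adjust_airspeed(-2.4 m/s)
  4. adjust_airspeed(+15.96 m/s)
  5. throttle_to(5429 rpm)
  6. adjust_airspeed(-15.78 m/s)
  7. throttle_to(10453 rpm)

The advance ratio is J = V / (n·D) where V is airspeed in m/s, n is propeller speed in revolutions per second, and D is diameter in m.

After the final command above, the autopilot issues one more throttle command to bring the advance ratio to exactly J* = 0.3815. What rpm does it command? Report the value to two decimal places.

set_propeller: D = 1.559 m, P = 1.601 m (p = P/D = 1.026940); state ← (V=0, rpm=0)
set_airspeed(34.38): V ← 34.38 m/s
adjust_airspeed(-2.4): V ← 34.38 -2.4 = 31.98 m/s
adjust_airspeed(+15.96): V ← 31.98 +15.96 = 47.94 m/s
throttle_to(5429): rpm ← 5429
adjust_airspeed(-15.78): V ← 47.94 -15.78 = 32.16 m/s
throttle_to(10453): rpm ← 10453
final state: V = 32.16 m/s, rpm = 10453 → n = rpm/60 = 174.216667 rev/s
target J* = 0.3815; solve J* = V/(n·D) for n: n = V/(J*·D) = 32.16/(0.3815 × 1.559) = 54.072367 rev/s
rpm = 60·n = 3244.342031

rpm = 3244.34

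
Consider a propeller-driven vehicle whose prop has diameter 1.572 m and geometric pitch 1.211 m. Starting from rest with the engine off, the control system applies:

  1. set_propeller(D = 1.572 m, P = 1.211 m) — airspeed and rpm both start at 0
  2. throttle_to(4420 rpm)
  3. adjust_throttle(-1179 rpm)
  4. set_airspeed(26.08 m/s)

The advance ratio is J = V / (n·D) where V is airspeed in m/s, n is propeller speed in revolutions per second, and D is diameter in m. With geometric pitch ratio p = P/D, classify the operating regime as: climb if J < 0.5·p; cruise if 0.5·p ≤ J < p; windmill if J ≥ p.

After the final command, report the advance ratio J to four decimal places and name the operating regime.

set_propeller: D = 1.572 m, P = 1.211 m (p = P/D = 0.770356); state ← (V=0, rpm=0)
throttle_to(4420): rpm ← 4420
adjust_throttle(-1179): rpm ← 4420 -1179 = 3241
set_airspeed(26.08): V ← 26.08 m/s
final state: V = 26.08 m/s, rpm = 3241 → n = rpm/60 = 54.016667 rev/s
J = V / (n·D) = 26.08 / (54.016667 × 1.572) = 0.307134
regime bands: climb J<0.3852 | cruise [0.3852, 0.7704) | windmill J≥0.7704
J = 0.3071 → climb

J = 0.3071, regime = climb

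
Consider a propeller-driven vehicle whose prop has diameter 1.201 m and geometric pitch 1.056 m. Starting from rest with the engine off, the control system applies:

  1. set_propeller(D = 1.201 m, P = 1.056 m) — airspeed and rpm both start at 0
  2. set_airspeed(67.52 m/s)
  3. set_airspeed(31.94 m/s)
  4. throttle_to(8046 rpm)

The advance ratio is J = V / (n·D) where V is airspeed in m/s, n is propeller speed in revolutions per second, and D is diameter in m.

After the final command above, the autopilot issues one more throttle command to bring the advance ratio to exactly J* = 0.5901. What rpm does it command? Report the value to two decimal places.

rpm = 2704.07

set_propeller: D = 1.201 m, P = 1.056 m (p = P/D = 0.879267); state ← (V=0, rpm=0)
set_airspeed(67.52): V ← 67.52 m/s
set_airspeed(31.94): V ← 31.94 m/s
throttle_to(8046): rpm ← 8046
final state: V = 31.94 m/s, rpm = 8046 → n = rpm/60 = 134.100000 rev/s
target J* = 0.5901; solve J* = V/(n·D) for n: n = V/(J*·D) = 31.94/(0.5901 × 1.201) = 45.067793 rev/s
rpm = 60·n = 2704.067573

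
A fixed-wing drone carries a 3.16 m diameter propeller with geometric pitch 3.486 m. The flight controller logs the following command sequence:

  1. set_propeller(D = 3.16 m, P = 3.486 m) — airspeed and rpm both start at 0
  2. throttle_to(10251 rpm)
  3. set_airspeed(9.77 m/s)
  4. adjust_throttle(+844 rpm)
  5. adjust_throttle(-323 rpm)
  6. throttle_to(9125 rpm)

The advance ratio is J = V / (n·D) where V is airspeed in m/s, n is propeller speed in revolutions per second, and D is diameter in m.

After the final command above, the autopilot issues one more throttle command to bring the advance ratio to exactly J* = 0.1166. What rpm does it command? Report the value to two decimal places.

rpm = 1590.96

set_propeller: D = 3.16 m, P = 3.486 m (p = P/D = 1.103165); state ← (V=0, rpm=0)
throttle_to(10251): rpm ← 10251
set_airspeed(9.77): V ← 9.77 m/s
adjust_throttle(+844): rpm ← 10251 +844 = 11095
adjust_throttle(-323): rpm ← 11095 -323 = 10772
throttle_to(9125): rpm ← 9125
final state: V = 9.77 m/s, rpm = 9125 → n = rpm/60 = 152.083333 rev/s
target J* = 0.1166; solve J* = V/(n·D) for n: n = V/(J*·D) = 9.77/(0.1166 × 3.16) = 26.516056 rev/s
rpm = 60·n = 1590.963371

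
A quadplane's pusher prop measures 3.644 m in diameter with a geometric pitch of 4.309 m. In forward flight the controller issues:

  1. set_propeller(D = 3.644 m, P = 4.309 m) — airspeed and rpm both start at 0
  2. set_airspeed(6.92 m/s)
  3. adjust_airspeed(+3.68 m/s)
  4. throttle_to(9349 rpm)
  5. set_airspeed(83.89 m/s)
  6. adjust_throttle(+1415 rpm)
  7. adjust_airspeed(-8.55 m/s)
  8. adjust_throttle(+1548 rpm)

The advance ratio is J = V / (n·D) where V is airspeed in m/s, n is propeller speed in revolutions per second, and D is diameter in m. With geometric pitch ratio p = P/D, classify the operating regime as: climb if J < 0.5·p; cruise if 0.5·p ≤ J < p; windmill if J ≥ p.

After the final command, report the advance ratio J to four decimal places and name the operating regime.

set_propeller: D = 3.644 m, P = 4.309 m (p = P/D = 1.182492); state ← (V=0, rpm=0)
set_airspeed(6.92): V ← 6.92 m/s
adjust_airspeed(+3.68): V ← 6.92 +3.68 = 10.6 m/s
throttle_to(9349): rpm ← 9349
set_airspeed(83.89): V ← 83.89 m/s
adjust_throttle(+1415): rpm ← 9349 +1415 = 10764
adjust_airspeed(-8.55): V ← 83.89 -8.55 = 75.34 m/s
adjust_throttle(+1548): rpm ← 10764 +1548 = 12312
final state: V = 75.34 m/s, rpm = 12312 → n = rpm/60 = 205.200000 rev/s
J = V / (n·D) = 75.34 / (205.200000 × 3.644) = 0.100756
regime bands: climb J<0.5912 | cruise [0.5912, 1.1825) | windmill J≥1.1825
J = 0.1008 → climb

J = 0.1008, regime = climb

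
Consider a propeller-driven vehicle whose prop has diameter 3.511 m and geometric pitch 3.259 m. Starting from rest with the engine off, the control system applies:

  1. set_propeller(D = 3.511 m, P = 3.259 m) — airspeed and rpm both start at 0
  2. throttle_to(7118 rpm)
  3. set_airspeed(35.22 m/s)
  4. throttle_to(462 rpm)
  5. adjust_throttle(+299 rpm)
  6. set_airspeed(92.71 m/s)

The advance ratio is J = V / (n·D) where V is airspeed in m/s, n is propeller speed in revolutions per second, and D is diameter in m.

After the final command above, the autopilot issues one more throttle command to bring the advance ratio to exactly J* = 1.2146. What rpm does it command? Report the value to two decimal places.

set_propeller: D = 3.511 m, P = 3.259 m (p = P/D = 0.928226); state ← (V=0, rpm=0)
throttle_to(7118): rpm ← 7118
set_airspeed(35.22): V ← 35.22 m/s
throttle_to(462): rpm ← 462
adjust_throttle(+299): rpm ← 462 +299 = 761
set_airspeed(92.71): V ← 92.71 m/s
final state: V = 92.71 m/s, rpm = 761 → n = rpm/60 = 12.683333 rev/s
target J* = 1.2146; solve J* = V/(n·D) for n: n = V/(J*·D) = 92.71/(1.2146 × 3.511) = 21.740147 rev/s
rpm = 60·n = 1304.408816

rpm = 1304.41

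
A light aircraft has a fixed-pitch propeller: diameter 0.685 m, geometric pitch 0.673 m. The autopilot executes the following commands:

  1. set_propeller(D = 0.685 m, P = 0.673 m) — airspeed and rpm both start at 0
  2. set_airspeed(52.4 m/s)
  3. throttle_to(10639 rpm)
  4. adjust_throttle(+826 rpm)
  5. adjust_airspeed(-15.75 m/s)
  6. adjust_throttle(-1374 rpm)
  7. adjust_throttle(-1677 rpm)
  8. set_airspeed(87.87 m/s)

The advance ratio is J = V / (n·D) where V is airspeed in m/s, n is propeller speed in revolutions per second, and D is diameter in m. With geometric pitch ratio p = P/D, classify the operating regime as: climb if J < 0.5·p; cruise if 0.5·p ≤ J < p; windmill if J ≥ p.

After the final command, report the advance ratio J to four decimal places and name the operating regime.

set_propeller: D = 0.685 m, P = 0.673 m (p = P/D = 0.982482); state ← (V=0, rpm=0)
set_airspeed(52.4): V ← 52.4 m/s
throttle_to(10639): rpm ← 10639
adjust_throttle(+826): rpm ← 10639 +826 = 11465
adjust_airspeed(-15.75): V ← 52.4 -15.75 = 36.65 m/s
adjust_throttle(-1374): rpm ← 11465 -1374 = 10091
adjust_throttle(-1677): rpm ← 10091 -1677 = 8414
set_airspeed(87.87): V ← 87.87 m/s
final state: V = 87.87 m/s, rpm = 8414 → n = rpm/60 = 140.233333 rev/s
J = V / (n·D) = 87.87 / (140.233333 × 0.685) = 0.914742
regime bands: climb J<0.4912 | cruise [0.4912, 0.9825) | windmill J≥0.9825
J = 0.9147 → cruise

J = 0.9147, regime = cruise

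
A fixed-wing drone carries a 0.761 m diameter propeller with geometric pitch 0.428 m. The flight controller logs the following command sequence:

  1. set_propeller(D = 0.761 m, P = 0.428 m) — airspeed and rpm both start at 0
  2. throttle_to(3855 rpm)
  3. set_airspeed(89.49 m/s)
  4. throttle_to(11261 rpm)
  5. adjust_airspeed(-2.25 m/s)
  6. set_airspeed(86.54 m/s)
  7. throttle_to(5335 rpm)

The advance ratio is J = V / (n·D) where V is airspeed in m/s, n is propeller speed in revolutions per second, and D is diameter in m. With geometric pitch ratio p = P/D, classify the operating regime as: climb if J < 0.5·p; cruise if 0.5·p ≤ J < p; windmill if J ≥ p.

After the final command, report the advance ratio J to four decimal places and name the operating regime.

J = 1.2789, regime = windmill

set_propeller: D = 0.761 m, P = 0.428 m (p = P/D = 0.562418); state ← (V=0, rpm=0)
throttle_to(3855): rpm ← 3855
set_airspeed(89.49): V ← 89.49 m/s
throttle_to(11261): rpm ← 11261
adjust_airspeed(-2.25): V ← 89.49 -2.25 = 87.24 m/s
set_airspeed(86.54): V ← 86.54 m/s
throttle_to(5335): rpm ← 5335
final state: V = 86.54 m/s, rpm = 5335 → n = rpm/60 = 88.916667 rev/s
J = V / (n·D) = 86.54 / (88.916667 × 0.761) = 1.278937
regime bands: climb J<0.2812 | cruise [0.2812, 0.5624) | windmill J≥0.5624
J = 1.2789 → windmill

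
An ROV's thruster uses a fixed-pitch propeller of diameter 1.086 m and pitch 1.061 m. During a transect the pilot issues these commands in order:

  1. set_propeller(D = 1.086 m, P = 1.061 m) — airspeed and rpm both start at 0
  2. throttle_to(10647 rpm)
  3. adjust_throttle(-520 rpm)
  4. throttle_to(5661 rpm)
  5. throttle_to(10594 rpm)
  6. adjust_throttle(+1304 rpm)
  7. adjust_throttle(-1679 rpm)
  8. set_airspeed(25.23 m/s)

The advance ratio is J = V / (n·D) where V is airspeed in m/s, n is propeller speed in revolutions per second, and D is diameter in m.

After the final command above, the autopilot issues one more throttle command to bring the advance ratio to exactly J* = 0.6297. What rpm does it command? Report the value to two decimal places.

rpm = 2213.63

set_propeller: D = 1.086 m, P = 1.061 m (p = P/D = 0.976980); state ← (V=0, rpm=0)
throttle_to(10647): rpm ← 10647
adjust_throttle(-520): rpm ← 10647 -520 = 10127
throttle_to(5661): rpm ← 5661
throttle_to(10594): rpm ← 10594
adjust_throttle(+1304): rpm ← 10594 +1304 = 11898
adjust_throttle(-1679): rpm ← 11898 -1679 = 10219
set_airspeed(25.23): V ← 25.23 m/s
final state: V = 25.23 m/s, rpm = 10219 → n = rpm/60 = 170.316667 rev/s
target J* = 0.6297; solve J* = V/(n·D) for n: n = V/(J*·D) = 25.23/(0.6297 × 1.086) = 36.893829 rev/s
rpm = 60·n = 2213.629747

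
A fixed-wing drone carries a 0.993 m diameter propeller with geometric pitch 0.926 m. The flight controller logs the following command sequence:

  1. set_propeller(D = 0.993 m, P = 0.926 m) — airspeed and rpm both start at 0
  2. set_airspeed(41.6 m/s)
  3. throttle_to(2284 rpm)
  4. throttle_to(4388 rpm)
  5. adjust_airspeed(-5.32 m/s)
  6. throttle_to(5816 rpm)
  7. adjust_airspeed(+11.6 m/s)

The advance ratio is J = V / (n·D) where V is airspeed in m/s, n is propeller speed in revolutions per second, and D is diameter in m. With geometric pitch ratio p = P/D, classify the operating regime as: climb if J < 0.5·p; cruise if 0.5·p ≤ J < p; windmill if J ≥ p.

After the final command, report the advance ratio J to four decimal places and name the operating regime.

set_propeller: D = 0.993 m, P = 0.926 m (p = P/D = 0.932528); state ← (V=0, rpm=0)
set_airspeed(41.6): V ← 41.6 m/s
throttle_to(2284): rpm ← 2284
throttle_to(4388): rpm ← 4388
adjust_airspeed(-5.32): V ← 41.6 -5.32 = 36.28 m/s
throttle_to(5816): rpm ← 5816
adjust_airspeed(+11.6): V ← 36.28 +11.6 = 47.88 m/s
final state: V = 47.88 m/s, rpm = 5816 → n = rpm/60 = 96.933333 rev/s
J = V / (n·D) = 47.88 / (96.933333 × 0.993) = 0.497430
regime bands: climb J<0.4663 | cruise [0.4663, 0.9325) | windmill J≥0.9325
J = 0.4974 → cruise

J = 0.4974, regime = cruise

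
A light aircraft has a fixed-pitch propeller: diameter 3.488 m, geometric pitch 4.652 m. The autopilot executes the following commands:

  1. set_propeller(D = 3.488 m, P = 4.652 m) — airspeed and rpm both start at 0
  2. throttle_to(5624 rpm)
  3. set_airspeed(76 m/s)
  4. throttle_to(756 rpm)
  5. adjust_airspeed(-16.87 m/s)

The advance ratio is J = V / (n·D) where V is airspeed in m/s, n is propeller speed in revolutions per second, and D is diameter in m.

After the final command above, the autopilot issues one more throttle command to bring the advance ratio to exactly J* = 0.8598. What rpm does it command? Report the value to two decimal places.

rpm = 1183.00

set_propeller: D = 3.488 m, P = 4.652 m (p = P/D = 1.333716); state ← (V=0, rpm=0)
throttle_to(5624): rpm ← 5624
set_airspeed(76): V ← 76 m/s
throttle_to(756): rpm ← 756
adjust_airspeed(-16.87): V ← 76 -16.87 = 59.13 m/s
final state: V = 59.13 m/s, rpm = 756 → n = rpm/60 = 12.600000 rev/s
target J* = 0.8598; solve J* = V/(n·D) for n: n = V/(J*·D) = 59.13/(0.8598 × 3.488) = 19.716688 rev/s
rpm = 60·n = 1183.001274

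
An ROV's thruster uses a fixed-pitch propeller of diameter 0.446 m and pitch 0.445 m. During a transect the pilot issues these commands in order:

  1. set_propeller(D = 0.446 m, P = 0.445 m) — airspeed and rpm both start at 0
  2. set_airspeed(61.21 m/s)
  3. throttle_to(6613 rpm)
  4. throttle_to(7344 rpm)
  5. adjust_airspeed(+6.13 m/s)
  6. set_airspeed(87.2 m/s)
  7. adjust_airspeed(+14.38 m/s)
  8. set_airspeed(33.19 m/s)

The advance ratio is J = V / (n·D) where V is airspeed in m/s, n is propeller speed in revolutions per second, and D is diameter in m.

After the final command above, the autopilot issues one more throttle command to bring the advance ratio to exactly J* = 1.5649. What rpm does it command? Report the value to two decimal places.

rpm = 2853.23

set_propeller: D = 0.446 m, P = 0.445 m (p = P/D = 0.997758); state ← (V=0, rpm=0)
set_airspeed(61.21): V ← 61.21 m/s
throttle_to(6613): rpm ← 6613
throttle_to(7344): rpm ← 7344
adjust_airspeed(+6.13): V ← 61.21 +6.13 = 67.34 m/s
set_airspeed(87.2): V ← 87.2 m/s
adjust_airspeed(+14.38): V ← 87.2 +14.38 = 101.58 m/s
set_airspeed(33.19): V ← 33.19 m/s
final state: V = 33.19 m/s, rpm = 7344 → n = rpm/60 = 122.400000 rev/s
target J* = 1.5649; solve J* = V/(n·D) for n: n = V/(J*·D) = 33.19/(1.5649 × 0.446) = 47.553863 rev/s
rpm = 60·n = 2853.231786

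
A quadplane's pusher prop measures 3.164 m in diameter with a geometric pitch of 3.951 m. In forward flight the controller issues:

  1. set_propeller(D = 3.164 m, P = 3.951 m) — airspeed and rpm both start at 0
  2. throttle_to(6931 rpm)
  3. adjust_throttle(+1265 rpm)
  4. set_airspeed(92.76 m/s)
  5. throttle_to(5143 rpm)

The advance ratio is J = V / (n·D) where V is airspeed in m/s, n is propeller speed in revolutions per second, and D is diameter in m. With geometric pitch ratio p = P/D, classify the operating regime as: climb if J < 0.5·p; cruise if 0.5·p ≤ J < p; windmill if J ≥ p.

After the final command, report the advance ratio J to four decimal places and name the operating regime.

J = 0.3420, regime = climb

set_propeller: D = 3.164 m, P = 3.951 m (p = P/D = 1.248736); state ← (V=0, rpm=0)
throttle_to(6931): rpm ← 6931
adjust_throttle(+1265): rpm ← 6931 +1265 = 8196
set_airspeed(92.76): V ← 92.76 m/s
throttle_to(5143): rpm ← 5143
final state: V = 92.76 m/s, rpm = 5143 → n = rpm/60 = 85.716667 rev/s
J = V / (n·D) = 92.76 / (85.716667 × 3.164) = 0.342026
regime bands: climb J<0.6244 | cruise [0.6244, 1.2487) | windmill J≥1.2487
J = 0.3420 → climb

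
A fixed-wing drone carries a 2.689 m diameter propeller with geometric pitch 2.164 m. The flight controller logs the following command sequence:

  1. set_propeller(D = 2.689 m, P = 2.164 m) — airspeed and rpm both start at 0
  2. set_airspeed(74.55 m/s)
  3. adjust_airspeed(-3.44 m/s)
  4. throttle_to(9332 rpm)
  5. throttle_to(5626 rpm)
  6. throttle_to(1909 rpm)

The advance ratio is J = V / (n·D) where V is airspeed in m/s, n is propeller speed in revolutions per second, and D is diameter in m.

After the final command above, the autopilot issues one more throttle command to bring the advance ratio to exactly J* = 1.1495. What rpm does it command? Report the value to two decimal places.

rpm = 1380.33

set_propeller: D = 2.689 m, P = 2.164 m (p = P/D = 0.804760); state ← (V=0, rpm=0)
set_airspeed(74.55): V ← 74.55 m/s
adjust_airspeed(-3.44): V ← 74.55 -3.44 = 71.11 m/s
throttle_to(9332): rpm ← 9332
throttle_to(5626): rpm ← 5626
throttle_to(1909): rpm ← 1909
final state: V = 71.11 m/s, rpm = 1909 → n = rpm/60 = 31.816667 rev/s
target J* = 1.1495; solve J* = V/(n·D) for n: n = V/(J*·D) = 71.11/(1.1495 × 2.689) = 23.005459 rev/s
rpm = 60·n = 1380.327534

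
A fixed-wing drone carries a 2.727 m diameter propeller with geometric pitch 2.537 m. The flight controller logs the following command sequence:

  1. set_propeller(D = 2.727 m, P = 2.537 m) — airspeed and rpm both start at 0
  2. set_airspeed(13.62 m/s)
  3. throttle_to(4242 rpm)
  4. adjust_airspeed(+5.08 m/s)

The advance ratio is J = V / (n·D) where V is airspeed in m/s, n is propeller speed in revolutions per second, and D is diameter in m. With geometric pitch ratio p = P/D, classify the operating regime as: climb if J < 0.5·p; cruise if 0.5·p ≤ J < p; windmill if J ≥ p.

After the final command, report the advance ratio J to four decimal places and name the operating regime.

set_propeller: D = 2.727 m, P = 2.537 m (p = P/D = 0.930326); state ← (V=0, rpm=0)
set_airspeed(13.62): V ← 13.62 m/s
throttle_to(4242): rpm ← 4242
adjust_airspeed(+5.08): V ← 13.62 +5.08 = 18.7 m/s
final state: V = 18.7 m/s, rpm = 4242 → n = rpm/60 = 70.700000 rev/s
J = V / (n·D) = 18.7 / (70.700000 × 2.727) = 0.096992
regime bands: climb J<0.4652 | cruise [0.4652, 0.9303) | windmill J≥0.9303
J = 0.0970 → climb

J = 0.0970, regime = climb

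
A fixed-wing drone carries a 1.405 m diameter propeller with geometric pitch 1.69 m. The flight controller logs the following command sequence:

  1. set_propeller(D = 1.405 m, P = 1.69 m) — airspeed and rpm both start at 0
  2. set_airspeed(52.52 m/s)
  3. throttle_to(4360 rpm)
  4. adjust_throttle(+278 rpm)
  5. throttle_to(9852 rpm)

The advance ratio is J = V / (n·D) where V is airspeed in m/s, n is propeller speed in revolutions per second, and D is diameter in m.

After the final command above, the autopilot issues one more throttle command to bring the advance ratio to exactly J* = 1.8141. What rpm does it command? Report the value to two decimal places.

set_propeller: D = 1.405 m, P = 1.69 m (p = P/D = 1.202847); state ← (V=0, rpm=0)
set_airspeed(52.52): V ← 52.52 m/s
throttle_to(4360): rpm ← 4360
adjust_throttle(+278): rpm ← 4360 +278 = 4638
throttle_to(9852): rpm ← 9852
final state: V = 52.52 m/s, rpm = 9852 → n = rpm/60 = 164.200000 rev/s
target J* = 1.8141; solve J* = V/(n·D) for n: n = V/(J*·D) = 52.52/(1.8141 × 1.405) = 20.605690 rev/s
rpm = 60·n = 1236.341423

rpm = 1236.34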